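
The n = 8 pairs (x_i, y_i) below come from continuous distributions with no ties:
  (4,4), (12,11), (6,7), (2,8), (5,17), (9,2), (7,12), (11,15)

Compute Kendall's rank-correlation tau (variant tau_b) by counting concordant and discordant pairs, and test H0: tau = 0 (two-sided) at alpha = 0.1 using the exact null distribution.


Step 1: Enumerate the 28 unordered pairs (i,j) with i<j and classify each by sign(x_j-x_i) * sign(y_j-y_i).
  (1,2):dx=+8,dy=+7->C; (1,3):dx=+2,dy=+3->C; (1,4):dx=-2,dy=+4->D; (1,5):dx=+1,dy=+13->C
  (1,6):dx=+5,dy=-2->D; (1,7):dx=+3,dy=+8->C; (1,8):dx=+7,dy=+11->C; (2,3):dx=-6,dy=-4->C
  (2,4):dx=-10,dy=-3->C; (2,5):dx=-7,dy=+6->D; (2,6):dx=-3,dy=-9->C; (2,7):dx=-5,dy=+1->D
  (2,8):dx=-1,dy=+4->D; (3,4):dx=-4,dy=+1->D; (3,5):dx=-1,dy=+10->D; (3,6):dx=+3,dy=-5->D
  (3,7):dx=+1,dy=+5->C; (3,8):dx=+5,dy=+8->C; (4,5):dx=+3,dy=+9->C; (4,6):dx=+7,dy=-6->D
  (4,7):dx=+5,dy=+4->C; (4,8):dx=+9,dy=+7->C; (5,6):dx=+4,dy=-15->D; (5,7):dx=+2,dy=-5->D
  (5,8):dx=+6,dy=-2->D; (6,7):dx=-2,dy=+10->D; (6,8):dx=+2,dy=+13->C; (7,8):dx=+4,dy=+3->C
Step 2: C = 15, D = 13, total pairs = 28.
Step 3: tau = (C - D)/(n(n-1)/2) = (15 - 13)/28 = 0.071429.
Step 4: Exact two-sided p-value (enumerate n! = 40320 permutations of y under H0): p = 0.904861.
Step 5: alpha = 0.1. fail to reject H0.

tau_b = 0.0714 (C=15, D=13), p = 0.904861, fail to reject H0.


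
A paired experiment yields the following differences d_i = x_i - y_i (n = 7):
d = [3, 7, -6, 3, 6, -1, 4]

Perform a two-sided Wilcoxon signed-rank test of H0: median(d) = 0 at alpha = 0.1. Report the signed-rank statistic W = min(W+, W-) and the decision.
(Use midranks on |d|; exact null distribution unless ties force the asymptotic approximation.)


Step 1: Drop any zero differences (none here) and take |d_i|.
|d| = [3, 7, 6, 3, 6, 1, 4]
Step 2: Midrank |d_i| (ties get averaged ranks).
ranks: |3|->2.5, |7|->7, |6|->5.5, |3|->2.5, |6|->5.5, |1|->1, |4|->4
Step 3: Attach original signs; sum ranks with positive sign and with negative sign.
W+ = 2.5 + 7 + 2.5 + 5.5 + 4 = 21.5
W- = 5.5 + 1 = 6.5
(Check: W+ + W- = 28 should equal n(n+1)/2 = 28.)
Step 4: Test statistic W = min(W+, W-) = 6.5.
Step 5: Ties in |d|, so use the tie-corrected normal approximation.
        E[W] = n(n+1)/4 = 7*8/4 = 14.
        Tie groups: |d|=3 (t=2), |d|=6 (t=2); sum(t^3 - t) = 12.
        Var[W] = n(n+1)(2n+1)/24 - sum(t^3-t)/48 = 840/24 - 12/48 = 34.75.
        z = (W - E[W]) / sqrt(Var[W]) = (6.5 - 14) / 5.8949 = -1.2723.
        Two-sided p = 2*Phi(z) = 0.203272.
Step 6: alpha = 0.1. fail to reject H0.

W+ = 21.5, W- = 6.5, W = min = 6.5, p = 0.203272, fail to reject H0.


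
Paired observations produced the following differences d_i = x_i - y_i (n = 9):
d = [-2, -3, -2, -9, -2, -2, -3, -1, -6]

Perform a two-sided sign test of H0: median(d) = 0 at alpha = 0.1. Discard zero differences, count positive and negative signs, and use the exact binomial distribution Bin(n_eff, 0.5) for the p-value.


Step 1: Discard zero differences. Original n = 9; n_eff = number of nonzero differences = 9.
Nonzero differences (with sign): -2, -3, -2, -9, -2, -2, -3, -1, -6
Step 2: Count signs: positive = 0, negative = 9.
Step 3: Under H0: P(positive) = 0.5, so the number of positives S ~ Bin(9, 0.5).
Step 4: Two-sided exact p-value = sum of Bin(9,0.5) probabilities at or below the observed probability = 0.003906.
Step 5: alpha = 0.1. reject H0.

n_eff = 9, pos = 0, neg = 9, p = 0.003906, reject H0.


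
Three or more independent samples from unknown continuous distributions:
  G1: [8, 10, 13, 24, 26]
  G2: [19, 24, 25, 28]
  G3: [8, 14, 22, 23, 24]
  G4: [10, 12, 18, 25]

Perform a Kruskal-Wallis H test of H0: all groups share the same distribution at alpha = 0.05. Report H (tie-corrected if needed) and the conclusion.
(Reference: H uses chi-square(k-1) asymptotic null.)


Step 1: Combine all N = 18 observations and assign midranks.
sorted (value, group, rank): (8,G1,1.5), (8,G3,1.5), (10,G1,3.5), (10,G4,3.5), (12,G4,5), (13,G1,6), (14,G3,7), (18,G4,8), (19,G2,9), (22,G3,10), (23,G3,11), (24,G1,13), (24,G2,13), (24,G3,13), (25,G2,15.5), (25,G4,15.5), (26,G1,17), (28,G2,18)
Step 2: Sum ranks within each group.
R_1 = 41 (n_1 = 5)
R_2 = 55.5 (n_2 = 4)
R_3 = 42.5 (n_3 = 5)
R_4 = 32 (n_4 = 4)
Step 3: H = 12/(N(N+1)) * sum(R_i^2/n_i) - 3(N+1)
     = 12/(18*19) * (41^2/5 + 55.5^2/4 + 42.5^2/5 + 32^2/4) - 3*19
     = 0.035088 * 1723.51 - 57
     = 3.474123.
Step 4: Ties present; correction factor C = 1 - 42/(18^3 - 18) = 0.992776. Corrected H = 3.474123 / 0.992776 = 3.499402.
Step 5: Under H0, H ~ chi^2(3); p-value = 0.320840.
Step 6: alpha = 0.05. fail to reject H0.

H = 3.4994, df = 3, p = 0.320840, fail to reject H0.


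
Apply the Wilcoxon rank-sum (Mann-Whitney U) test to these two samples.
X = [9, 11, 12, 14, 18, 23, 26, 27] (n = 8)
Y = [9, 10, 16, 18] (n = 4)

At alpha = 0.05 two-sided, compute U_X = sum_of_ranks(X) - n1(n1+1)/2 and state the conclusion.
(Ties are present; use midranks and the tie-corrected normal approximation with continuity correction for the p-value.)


Step 1: Combine and sort all 12 observations; assign midranks.
sorted (value, group): (9,X), (9,Y), (10,Y), (11,X), (12,X), (14,X), (16,Y), (18,X), (18,Y), (23,X), (26,X), (27,X)
ranks: 9->1.5, 9->1.5, 10->3, 11->4, 12->5, 14->6, 16->7, 18->8.5, 18->8.5, 23->10, 26->11, 27->12
Step 2: Rank sum for X: R1 = 1.5 + 4 + 5 + 6 + 8.5 + 10 + 11 + 12 = 58.
Step 3: U_X = R1 - n1(n1+1)/2 = 58 - 8*9/2 = 58 - 36 = 22.
       U_Y = n1*n2 - U_X = 32 - 22 = 10.
Step 4: Ties are present, so use the tie-corrected normal approximation (with continuity correction) for the p-value.
Step 5: p-value = 0.348547; compare to alpha = 0.05. fail to reject H0.

U_X = 22, p = 0.348547, fail to reject H0 at alpha = 0.05.


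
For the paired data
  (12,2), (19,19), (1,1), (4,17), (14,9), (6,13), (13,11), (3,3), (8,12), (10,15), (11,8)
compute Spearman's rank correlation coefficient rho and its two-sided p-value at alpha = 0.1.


Step 1: Rank x and y separately (midranks; no ties here).
rank(x): 12->8, 19->11, 1->1, 4->3, 14->10, 6->4, 13->9, 3->2, 8->5, 10->6, 11->7
rank(y): 2->2, 19->11, 1->1, 17->10, 9->5, 13->8, 11->6, 3->3, 12->7, 15->9, 8->4
Step 2: d_i = R_x(i) - R_y(i); compute d_i^2.
  (8-2)^2=36, (11-11)^2=0, (1-1)^2=0, (3-10)^2=49, (10-5)^2=25, (4-8)^2=16, (9-6)^2=9, (2-3)^2=1, (5-7)^2=4, (6-9)^2=9, (7-4)^2=9
sum(d^2) = 158.
Step 3: rho = 1 - 6*158 / (11*(11^2 - 1)) = 1 - 948/1320 = 0.281818.
Step 4: Under H0, t = rho * sqrt((n-2)/(1-rho^2)) = 0.8812 ~ t(9).
Step 5: Two-sided p-value from the t-distribution with 9 df = 0.401145.
Step 6: alpha = 0.1. fail to reject H0.

rho = 0.2818, p = 0.401145, fail to reject H0 at alpha = 0.1.


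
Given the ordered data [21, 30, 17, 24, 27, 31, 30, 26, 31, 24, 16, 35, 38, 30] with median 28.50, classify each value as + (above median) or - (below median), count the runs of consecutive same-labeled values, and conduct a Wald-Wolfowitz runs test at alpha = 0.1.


Step 1: Compute median = 28.50; label A = above, B = below.
Labels in order: BABBBAABABBAAA  (n_A = 7, n_B = 7)
Step 2: Count runs R = 8.
Step 3: Under H0 (random ordering), E[R] = 2*n_A*n_B/(n_A+n_B) + 1 = 2*7*7/14 + 1 = 8.0000.
        Var[R] = 2*n_A*n_B*(2*n_A*n_B - n_A - n_B) / ((n_A+n_B)^2 * (n_A+n_B-1)) = 8232/2548 = 3.2308.
        SD[R] = 1.7974.
Step 4: R = E[R], so z = 0 with no continuity correction.
Step 5: Two-sided p-value via normal approximation = 2*(1 - Phi(|z|)) = 1.000000.
Step 6: alpha = 0.1. fail to reject H0.

R = 8, z = 0.0000, p = 1.000000, fail to reject H0.


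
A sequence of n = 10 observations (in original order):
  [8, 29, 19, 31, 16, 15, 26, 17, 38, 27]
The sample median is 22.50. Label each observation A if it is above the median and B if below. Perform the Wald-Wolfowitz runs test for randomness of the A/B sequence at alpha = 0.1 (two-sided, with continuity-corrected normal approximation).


Step 1: Compute median = 22.50; label A = above, B = below.
Labels in order: BABABBABAA  (n_A = 5, n_B = 5)
Step 2: Count runs R = 8.
Step 3: Under H0 (random ordering), E[R] = 2*n_A*n_B/(n_A+n_B) + 1 = 2*5*5/10 + 1 = 6.0000.
        Var[R] = 2*n_A*n_B*(2*n_A*n_B - n_A - n_B) / ((n_A+n_B)^2 * (n_A+n_B-1)) = 2000/900 = 2.2222.
        SD[R] = 1.4907.
Step 4: Continuity-corrected z = (R - 0.5 - E[R]) / SD[R] = (8 - 0.5 - 6.0000) / 1.4907 = 1.0062.
Step 5: Two-sided p-value via normal approximation = 2*(1 - Phi(|z|)) = 0.314305.
Step 6: alpha = 0.1. fail to reject H0.

R = 8, z = 1.0062, p = 0.314305, fail to reject H0.


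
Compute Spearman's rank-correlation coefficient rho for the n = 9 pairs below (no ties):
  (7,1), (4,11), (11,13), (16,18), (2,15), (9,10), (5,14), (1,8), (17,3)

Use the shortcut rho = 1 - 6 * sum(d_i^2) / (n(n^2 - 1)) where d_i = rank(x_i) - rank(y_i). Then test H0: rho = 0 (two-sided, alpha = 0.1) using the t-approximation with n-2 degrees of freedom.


Step 1: Rank x and y separately (midranks; no ties here).
rank(x): 7->5, 4->3, 11->7, 16->8, 2->2, 9->6, 5->4, 1->1, 17->9
rank(y): 1->1, 11->5, 13->6, 18->9, 15->8, 10->4, 14->7, 8->3, 3->2
Step 2: d_i = R_x(i) - R_y(i); compute d_i^2.
  (5-1)^2=16, (3-5)^2=4, (7-6)^2=1, (8-9)^2=1, (2-8)^2=36, (6-4)^2=4, (4-7)^2=9, (1-3)^2=4, (9-2)^2=49
sum(d^2) = 124.
Step 3: rho = 1 - 6*124 / (9*(9^2 - 1)) = 1 - 744/720 = -0.033333.
Step 4: Under H0, t = rho * sqrt((n-2)/(1-rho^2)) = -0.0882 ~ t(7).
Step 5: Two-sided p-value from the t-distribution with 7 df = 0.932157.
Step 6: alpha = 0.1. fail to reject H0.

rho = -0.0333, p = 0.932157, fail to reject H0 at alpha = 0.1.


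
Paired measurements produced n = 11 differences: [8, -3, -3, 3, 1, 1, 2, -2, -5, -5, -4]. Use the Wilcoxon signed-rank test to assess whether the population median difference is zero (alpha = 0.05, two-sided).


Step 1: Drop any zero differences (none here) and take |d_i|.
|d| = [8, 3, 3, 3, 1, 1, 2, 2, 5, 5, 4]
Step 2: Midrank |d_i| (ties get averaged ranks).
ranks: |8|->11, |3|->6, |3|->6, |3|->6, |1|->1.5, |1|->1.5, |2|->3.5, |2|->3.5, |5|->9.5, |5|->9.5, |4|->8
Step 3: Attach original signs; sum ranks with positive sign and with negative sign.
W+ = 11 + 6 + 1.5 + 1.5 + 3.5 = 23.5
W- = 6 + 6 + 3.5 + 9.5 + 9.5 + 8 = 42.5
(Check: W+ + W- = 66 should equal n(n+1)/2 = 66.)
Step 4: Test statistic W = min(W+, W-) = 23.5.
Step 5: Ties in |d|, so use the tie-corrected normal approximation.
        E[W] = n(n+1)/4 = 11*12/4 = 33.
        Tie groups: |d|=1 (t=2), |d|=2 (t=2), |d|=3 (t=3), |d|=5 (t=2); sum(t^3 - t) = 42.
        Var[W] = n(n+1)(2n+1)/24 - sum(t^3-t)/48 = 3036/24 - 42/48 = 125.625.
        z = (W - E[W]) / sqrt(Var[W]) = (23.5 - 33) / 11.2083 = -0.8476.
        Two-sided p = 2*Phi(z) = 0.396667.
Step 6: alpha = 0.05. fail to reject H0.

W+ = 23.5, W- = 42.5, W = min = 23.5, p = 0.396667, fail to reject H0.


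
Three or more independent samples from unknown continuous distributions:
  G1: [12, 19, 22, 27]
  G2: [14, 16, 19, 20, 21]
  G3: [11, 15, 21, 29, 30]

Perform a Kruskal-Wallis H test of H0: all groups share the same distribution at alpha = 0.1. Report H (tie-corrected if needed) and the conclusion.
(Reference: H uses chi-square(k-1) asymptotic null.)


Step 1: Combine all N = 14 observations and assign midranks.
sorted (value, group, rank): (11,G3,1), (12,G1,2), (14,G2,3), (15,G3,4), (16,G2,5), (19,G1,6.5), (19,G2,6.5), (20,G2,8), (21,G2,9.5), (21,G3,9.5), (22,G1,11), (27,G1,12), (29,G3,13), (30,G3,14)
Step 2: Sum ranks within each group.
R_1 = 31.5 (n_1 = 4)
R_2 = 32 (n_2 = 5)
R_3 = 41.5 (n_3 = 5)
Step 3: H = 12/(N(N+1)) * sum(R_i^2/n_i) - 3(N+1)
     = 12/(14*15) * (31.5^2/4 + 32^2/5 + 41.5^2/5) - 3*15
     = 0.057143 * 797.312 - 45
     = 0.560714.
Step 4: Ties present; correction factor C = 1 - 12/(14^3 - 14) = 0.995604. Corrected H = 0.560714 / 0.995604 = 0.563190.
Step 5: Under H0, H ~ chi^2(2); p-value = 0.754579.
Step 6: alpha = 0.1. fail to reject H0.

H = 0.5632, df = 2, p = 0.754579, fail to reject H0.


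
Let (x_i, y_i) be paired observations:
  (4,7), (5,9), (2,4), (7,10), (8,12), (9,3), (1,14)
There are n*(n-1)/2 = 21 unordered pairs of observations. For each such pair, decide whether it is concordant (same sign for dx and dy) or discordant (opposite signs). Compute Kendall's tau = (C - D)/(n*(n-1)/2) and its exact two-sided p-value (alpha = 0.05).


Step 1: Enumerate the 21 unordered pairs (i,j) with i<j and classify each by sign(x_j-x_i) * sign(y_j-y_i).
  (1,2):dx=+1,dy=+2->C; (1,3):dx=-2,dy=-3->C; (1,4):dx=+3,dy=+3->C; (1,5):dx=+4,dy=+5->C
  (1,6):dx=+5,dy=-4->D; (1,7):dx=-3,dy=+7->D; (2,3):dx=-3,dy=-5->C; (2,4):dx=+2,dy=+1->C
  (2,5):dx=+3,dy=+3->C; (2,6):dx=+4,dy=-6->D; (2,7):dx=-4,dy=+5->D; (3,4):dx=+5,dy=+6->C
  (3,5):dx=+6,dy=+8->C; (3,6):dx=+7,dy=-1->D; (3,7):dx=-1,dy=+10->D; (4,5):dx=+1,dy=+2->C
  (4,6):dx=+2,dy=-7->D; (4,7):dx=-6,dy=+4->D; (5,6):dx=+1,dy=-9->D; (5,7):dx=-7,dy=+2->D
  (6,7):dx=-8,dy=+11->D
Step 2: C = 10, D = 11, total pairs = 21.
Step 3: tau = (C - D)/(n(n-1)/2) = (10 - 11)/21 = -0.047619.
Step 4: Exact two-sided p-value (enumerate n! = 5040 permutations of y under H0): p = 1.000000.
Step 5: alpha = 0.05. fail to reject H0.

tau_b = -0.0476 (C=10, D=11), p = 1.000000, fail to reject H0.


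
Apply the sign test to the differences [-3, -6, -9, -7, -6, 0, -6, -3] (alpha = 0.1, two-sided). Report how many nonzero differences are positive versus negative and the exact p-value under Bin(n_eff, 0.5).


Step 1: Discard zero differences. Original n = 8; n_eff = number of nonzero differences = 7.
Nonzero differences (with sign): -3, -6, -9, -7, -6, -6, -3
Step 2: Count signs: positive = 0, negative = 7.
Step 3: Under H0: P(positive) = 0.5, so the number of positives S ~ Bin(7, 0.5).
Step 4: Two-sided exact p-value = sum of Bin(7,0.5) probabilities at or below the observed probability = 0.015625.
Step 5: alpha = 0.1. reject H0.

n_eff = 7, pos = 0, neg = 7, p = 0.015625, reject H0.


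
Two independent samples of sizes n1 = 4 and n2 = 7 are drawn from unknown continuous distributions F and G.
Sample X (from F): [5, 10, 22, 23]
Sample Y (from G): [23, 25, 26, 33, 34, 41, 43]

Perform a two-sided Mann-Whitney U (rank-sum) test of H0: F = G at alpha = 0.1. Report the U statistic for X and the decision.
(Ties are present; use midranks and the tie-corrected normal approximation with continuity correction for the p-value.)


Step 1: Combine and sort all 11 observations; assign midranks.
sorted (value, group): (5,X), (10,X), (22,X), (23,X), (23,Y), (25,Y), (26,Y), (33,Y), (34,Y), (41,Y), (43,Y)
ranks: 5->1, 10->2, 22->3, 23->4.5, 23->4.5, 25->6, 26->7, 33->8, 34->9, 41->10, 43->11
Step 2: Rank sum for X: R1 = 1 + 2 + 3 + 4.5 = 10.5.
Step 3: U_X = R1 - n1(n1+1)/2 = 10.5 - 4*5/2 = 10.5 - 10 = 0.5.
       U_Y = n1*n2 - U_X = 28 - 0.5 = 27.5.
Step 4: Ties are present, so use the tie-corrected normal approximation (with continuity correction) for the p-value.
Step 5: p-value = 0.013802; compare to alpha = 0.1. reject H0.

U_X = 0.5, p = 0.013802, reject H0 at alpha = 0.1.


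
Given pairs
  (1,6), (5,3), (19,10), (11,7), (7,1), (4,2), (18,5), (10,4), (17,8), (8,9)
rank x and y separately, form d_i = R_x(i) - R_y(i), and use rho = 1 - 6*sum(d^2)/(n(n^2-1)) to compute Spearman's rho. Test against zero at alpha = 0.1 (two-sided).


Step 1: Rank x and y separately (midranks; no ties here).
rank(x): 1->1, 5->3, 19->10, 11->7, 7->4, 4->2, 18->9, 10->6, 17->8, 8->5
rank(y): 6->6, 3->3, 10->10, 7->7, 1->1, 2->2, 5->5, 4->4, 8->8, 9->9
Step 2: d_i = R_x(i) - R_y(i); compute d_i^2.
  (1-6)^2=25, (3-3)^2=0, (10-10)^2=0, (7-7)^2=0, (4-1)^2=9, (2-2)^2=0, (9-5)^2=16, (6-4)^2=4, (8-8)^2=0, (5-9)^2=16
sum(d^2) = 70.
Step 3: rho = 1 - 6*70 / (10*(10^2 - 1)) = 1 - 420/990 = 0.575758.
Step 4: Under H0, t = rho * sqrt((n-2)/(1-rho^2)) = 1.9917 ~ t(8).
Step 5: Two-sided p-value from the t-distribution with 8 df = 0.081553.
Step 6: alpha = 0.1. reject H0.

rho = 0.5758, p = 0.081553, reject H0 at alpha = 0.1.


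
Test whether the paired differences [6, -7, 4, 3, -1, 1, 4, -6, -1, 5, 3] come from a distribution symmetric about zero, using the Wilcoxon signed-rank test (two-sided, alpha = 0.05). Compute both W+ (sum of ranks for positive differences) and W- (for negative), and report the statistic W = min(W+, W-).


Step 1: Drop any zero differences (none here) and take |d_i|.
|d| = [6, 7, 4, 3, 1, 1, 4, 6, 1, 5, 3]
Step 2: Midrank |d_i| (ties get averaged ranks).
ranks: |6|->9.5, |7|->11, |4|->6.5, |3|->4.5, |1|->2, |1|->2, |4|->6.5, |6|->9.5, |1|->2, |5|->8, |3|->4.5
Step 3: Attach original signs; sum ranks with positive sign and with negative sign.
W+ = 9.5 + 6.5 + 4.5 + 2 + 6.5 + 8 + 4.5 = 41.5
W- = 11 + 2 + 9.5 + 2 = 24.5
(Check: W+ + W- = 66 should equal n(n+1)/2 = 66.)
Step 4: Test statistic W = min(W+, W-) = 24.5.
Step 5: Ties in |d|, so use the tie-corrected normal approximation.
        E[W] = n(n+1)/4 = 11*12/4 = 33.
        Tie groups: |d|=1 (t=3), |d|=3 (t=2), |d|=4 (t=2), |d|=6 (t=2); sum(t^3 - t) = 42.
        Var[W] = n(n+1)(2n+1)/24 - sum(t^3-t)/48 = 3036/24 - 42/48 = 125.625.
        z = (W - E[W]) / sqrt(Var[W]) = (24.5 - 33) / 11.2083 = -0.7584.
        Two-sided p = 2*Phi(z) = 0.448230.
Step 6: alpha = 0.05. fail to reject H0.

W+ = 41.5, W- = 24.5, W = min = 24.5, p = 0.448230, fail to reject H0.


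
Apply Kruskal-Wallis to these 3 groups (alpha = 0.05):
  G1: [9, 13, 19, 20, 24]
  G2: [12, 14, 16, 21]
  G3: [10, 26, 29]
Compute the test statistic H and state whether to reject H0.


Step 1: Combine all N = 12 observations and assign midranks.
sorted (value, group, rank): (9,G1,1), (10,G3,2), (12,G2,3), (13,G1,4), (14,G2,5), (16,G2,6), (19,G1,7), (20,G1,8), (21,G2,9), (24,G1,10), (26,G3,11), (29,G3,12)
Step 2: Sum ranks within each group.
R_1 = 30 (n_1 = 5)
R_2 = 23 (n_2 = 4)
R_3 = 25 (n_3 = 3)
Step 3: H = 12/(N(N+1)) * sum(R_i^2/n_i) - 3(N+1)
     = 12/(12*13) * (30^2/5 + 23^2/4 + 25^2/3) - 3*13
     = 0.076923 * 520.583 - 39
     = 1.044872.
Step 4: No ties, so H is used without correction.
Step 5: Under H0, H ~ chi^2(2); p-value = 0.593074.
Step 6: alpha = 0.05. fail to reject H0.

H = 1.0449, df = 2, p = 0.593074, fail to reject H0.


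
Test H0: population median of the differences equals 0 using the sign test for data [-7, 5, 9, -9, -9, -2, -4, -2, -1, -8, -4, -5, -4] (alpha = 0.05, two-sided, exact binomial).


Step 1: Discard zero differences. Original n = 13; n_eff = number of nonzero differences = 13.
Nonzero differences (with sign): -7, +5, +9, -9, -9, -2, -4, -2, -1, -8, -4, -5, -4
Step 2: Count signs: positive = 2, negative = 11.
Step 3: Under H0: P(positive) = 0.5, so the number of positives S ~ Bin(13, 0.5).
Step 4: Two-sided exact p-value = sum of Bin(13,0.5) probabilities at or below the observed probability = 0.022461.
Step 5: alpha = 0.05. reject H0.

n_eff = 13, pos = 2, neg = 11, p = 0.022461, reject H0.


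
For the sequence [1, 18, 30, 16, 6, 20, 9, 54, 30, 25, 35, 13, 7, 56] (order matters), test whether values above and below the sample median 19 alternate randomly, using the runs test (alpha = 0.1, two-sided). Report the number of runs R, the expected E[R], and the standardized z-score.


Step 1: Compute median = 19; label A = above, B = below.
Labels in order: BBABBABAAAABBA  (n_A = 7, n_B = 7)
Step 2: Count runs R = 8.
Step 3: Under H0 (random ordering), E[R] = 2*n_A*n_B/(n_A+n_B) + 1 = 2*7*7/14 + 1 = 8.0000.
        Var[R] = 2*n_A*n_B*(2*n_A*n_B - n_A - n_B) / ((n_A+n_B)^2 * (n_A+n_B-1)) = 8232/2548 = 3.2308.
        SD[R] = 1.7974.
Step 4: R = E[R], so z = 0 with no continuity correction.
Step 5: Two-sided p-value via normal approximation = 2*(1 - Phi(|z|)) = 1.000000.
Step 6: alpha = 0.1. fail to reject H0.

R = 8, z = 0.0000, p = 1.000000, fail to reject H0.


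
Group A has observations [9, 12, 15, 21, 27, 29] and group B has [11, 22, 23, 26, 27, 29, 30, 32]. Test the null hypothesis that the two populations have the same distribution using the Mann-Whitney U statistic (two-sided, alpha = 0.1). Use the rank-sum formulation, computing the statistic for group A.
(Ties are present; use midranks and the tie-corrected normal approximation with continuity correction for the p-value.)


Step 1: Combine and sort all 14 observations; assign midranks.
sorted (value, group): (9,X), (11,Y), (12,X), (15,X), (21,X), (22,Y), (23,Y), (26,Y), (27,X), (27,Y), (29,X), (29,Y), (30,Y), (32,Y)
ranks: 9->1, 11->2, 12->3, 15->4, 21->5, 22->6, 23->7, 26->8, 27->9.5, 27->9.5, 29->11.5, 29->11.5, 30->13, 32->14
Step 2: Rank sum for X: R1 = 1 + 3 + 4 + 5 + 9.5 + 11.5 = 34.
Step 3: U_X = R1 - n1(n1+1)/2 = 34 - 6*7/2 = 34 - 21 = 13.
       U_Y = n1*n2 - U_X = 48 - 13 = 35.
Step 4: Ties are present, so use the tie-corrected normal approximation (with continuity correction) for the p-value.
Step 5: p-value = 0.174295; compare to alpha = 0.1. fail to reject H0.

U_X = 13, p = 0.174295, fail to reject H0 at alpha = 0.1.


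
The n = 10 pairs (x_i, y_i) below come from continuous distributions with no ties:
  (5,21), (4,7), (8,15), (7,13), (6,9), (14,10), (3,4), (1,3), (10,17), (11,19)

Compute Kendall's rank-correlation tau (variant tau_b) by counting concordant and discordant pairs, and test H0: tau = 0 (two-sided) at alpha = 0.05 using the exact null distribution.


Step 1: Enumerate the 45 unordered pairs (i,j) with i<j and classify each by sign(x_j-x_i) * sign(y_j-y_i).
  (1,2):dx=-1,dy=-14->C; (1,3):dx=+3,dy=-6->D; (1,4):dx=+2,dy=-8->D; (1,5):dx=+1,dy=-12->D
  (1,6):dx=+9,dy=-11->D; (1,7):dx=-2,dy=-17->C; (1,8):dx=-4,dy=-18->C; (1,9):dx=+5,dy=-4->D
  (1,10):dx=+6,dy=-2->D; (2,3):dx=+4,dy=+8->C; (2,4):dx=+3,dy=+6->C; (2,5):dx=+2,dy=+2->C
  (2,6):dx=+10,dy=+3->C; (2,7):dx=-1,dy=-3->C; (2,8):dx=-3,dy=-4->C; (2,9):dx=+6,dy=+10->C
  (2,10):dx=+7,dy=+12->C; (3,4):dx=-1,dy=-2->C; (3,5):dx=-2,dy=-6->C; (3,6):dx=+6,dy=-5->D
  (3,7):dx=-5,dy=-11->C; (3,8):dx=-7,dy=-12->C; (3,9):dx=+2,dy=+2->C; (3,10):dx=+3,dy=+4->C
  (4,5):dx=-1,dy=-4->C; (4,6):dx=+7,dy=-3->D; (4,7):dx=-4,dy=-9->C; (4,8):dx=-6,dy=-10->C
  (4,9):dx=+3,dy=+4->C; (4,10):dx=+4,dy=+6->C; (5,6):dx=+8,dy=+1->C; (5,7):dx=-3,dy=-5->C
  (5,8):dx=-5,dy=-6->C; (5,9):dx=+4,dy=+8->C; (5,10):dx=+5,dy=+10->C; (6,7):dx=-11,dy=-6->C
  (6,8):dx=-13,dy=-7->C; (6,9):dx=-4,dy=+7->D; (6,10):dx=-3,dy=+9->D; (7,8):dx=-2,dy=-1->C
  (7,9):dx=+7,dy=+13->C; (7,10):dx=+8,dy=+15->C; (8,9):dx=+9,dy=+14->C; (8,10):dx=+10,dy=+16->C
  (9,10):dx=+1,dy=+2->C
Step 2: C = 35, D = 10, total pairs = 45.
Step 3: tau = (C - D)/(n(n-1)/2) = (35 - 10)/45 = 0.555556.
Step 4: Exact two-sided p-value (enumerate n! = 3628800 permutations of y under H0): p = 0.028609.
Step 5: alpha = 0.05. reject H0.

tau_b = 0.5556 (C=35, D=10), p = 0.028609, reject H0.


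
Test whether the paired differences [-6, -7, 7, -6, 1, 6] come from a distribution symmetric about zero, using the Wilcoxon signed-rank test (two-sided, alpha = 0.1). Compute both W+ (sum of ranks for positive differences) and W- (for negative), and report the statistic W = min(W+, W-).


Step 1: Drop any zero differences (none here) and take |d_i|.
|d| = [6, 7, 7, 6, 1, 6]
Step 2: Midrank |d_i| (ties get averaged ranks).
ranks: |6|->3, |7|->5.5, |7|->5.5, |6|->3, |1|->1, |6|->3
Step 3: Attach original signs; sum ranks with positive sign and with negative sign.
W+ = 5.5 + 1 + 3 = 9.5
W- = 3 + 5.5 + 3 = 11.5
(Check: W+ + W- = 21 should equal n(n+1)/2 = 21.)
Step 4: Test statistic W = min(W+, W-) = 9.5.
Step 5: Ties in |d|, so use the tie-corrected normal approximation.
        E[W] = n(n+1)/4 = 6*7/4 = 10.5.
        Tie groups: |d|=6 (t=3), |d|=7 (t=2); sum(t^3 - t) = 30.
        Var[W] = n(n+1)(2n+1)/24 - sum(t^3-t)/48 = 546/24 - 30/48 = 22.125.
        z = (W - E[W]) / sqrt(Var[W]) = (9.5 - 10.5) / 4.7037 = -0.2126.
        Two-sided p = 2*Phi(z) = 0.831641.
Step 6: alpha = 0.1. fail to reject H0.

W+ = 9.5, W- = 11.5, W = min = 9.5, p = 0.831641, fail to reject H0.


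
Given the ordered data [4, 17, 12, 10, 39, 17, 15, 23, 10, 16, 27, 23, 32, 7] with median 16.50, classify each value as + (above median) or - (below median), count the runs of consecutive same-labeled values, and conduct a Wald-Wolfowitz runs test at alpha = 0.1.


Step 1: Compute median = 16.50; label A = above, B = below.
Labels in order: BABBAABABBAAAB  (n_A = 7, n_B = 7)
Step 2: Count runs R = 9.
Step 3: Under H0 (random ordering), E[R] = 2*n_A*n_B/(n_A+n_B) + 1 = 2*7*7/14 + 1 = 8.0000.
        Var[R] = 2*n_A*n_B*(2*n_A*n_B - n_A - n_B) / ((n_A+n_B)^2 * (n_A+n_B-1)) = 8232/2548 = 3.2308.
        SD[R] = 1.7974.
Step 4: Continuity-corrected z = (R - 0.5 - E[R]) / SD[R] = (9 - 0.5 - 8.0000) / 1.7974 = 0.2782.
Step 5: Two-sided p-value via normal approximation = 2*(1 - Phi(|z|)) = 0.780879.
Step 6: alpha = 0.1. fail to reject H0.

R = 9, z = 0.2782, p = 0.780879, fail to reject H0.


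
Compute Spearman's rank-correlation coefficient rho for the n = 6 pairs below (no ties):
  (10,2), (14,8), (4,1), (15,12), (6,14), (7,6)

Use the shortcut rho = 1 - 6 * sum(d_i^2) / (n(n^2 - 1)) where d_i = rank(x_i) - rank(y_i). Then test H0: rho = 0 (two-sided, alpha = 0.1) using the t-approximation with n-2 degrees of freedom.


Step 1: Rank x and y separately (midranks; no ties here).
rank(x): 10->4, 14->5, 4->1, 15->6, 6->2, 7->3
rank(y): 2->2, 8->4, 1->1, 12->5, 14->6, 6->3
Step 2: d_i = R_x(i) - R_y(i); compute d_i^2.
  (4-2)^2=4, (5-4)^2=1, (1-1)^2=0, (6-5)^2=1, (2-6)^2=16, (3-3)^2=0
sum(d^2) = 22.
Step 3: rho = 1 - 6*22 / (6*(6^2 - 1)) = 1 - 132/210 = 0.371429.
Step 4: Under H0, t = rho * sqrt((n-2)/(1-rho^2)) = 0.8001 ~ t(4).
Step 5: Two-sided p-value from the t-distribution with 4 df = 0.468478.
Step 6: alpha = 0.1. fail to reject H0.

rho = 0.3714, p = 0.468478, fail to reject H0 at alpha = 0.1.


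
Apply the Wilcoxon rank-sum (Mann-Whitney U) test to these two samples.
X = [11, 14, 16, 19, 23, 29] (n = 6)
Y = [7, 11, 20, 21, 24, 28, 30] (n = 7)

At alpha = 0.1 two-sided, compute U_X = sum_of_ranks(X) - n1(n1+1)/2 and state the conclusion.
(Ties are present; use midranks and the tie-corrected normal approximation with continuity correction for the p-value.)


Step 1: Combine and sort all 13 observations; assign midranks.
sorted (value, group): (7,Y), (11,X), (11,Y), (14,X), (16,X), (19,X), (20,Y), (21,Y), (23,X), (24,Y), (28,Y), (29,X), (30,Y)
ranks: 7->1, 11->2.5, 11->2.5, 14->4, 16->5, 19->6, 20->7, 21->8, 23->9, 24->10, 28->11, 29->12, 30->13
Step 2: Rank sum for X: R1 = 2.5 + 4 + 5 + 6 + 9 + 12 = 38.5.
Step 3: U_X = R1 - n1(n1+1)/2 = 38.5 - 6*7/2 = 38.5 - 21 = 17.5.
       U_Y = n1*n2 - U_X = 42 - 17.5 = 24.5.
Step 4: Ties are present, so use the tie-corrected normal approximation (with continuity correction) for the p-value.
Step 5: p-value = 0.667806; compare to alpha = 0.1. fail to reject H0.

U_X = 17.5, p = 0.667806, fail to reject H0 at alpha = 0.1.


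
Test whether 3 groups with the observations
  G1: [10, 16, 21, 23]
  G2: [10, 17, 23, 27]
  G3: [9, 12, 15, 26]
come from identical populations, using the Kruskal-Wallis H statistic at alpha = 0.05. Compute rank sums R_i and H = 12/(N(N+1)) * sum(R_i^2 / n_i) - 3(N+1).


Step 1: Combine all N = 12 observations and assign midranks.
sorted (value, group, rank): (9,G3,1), (10,G1,2.5), (10,G2,2.5), (12,G3,4), (15,G3,5), (16,G1,6), (17,G2,7), (21,G1,8), (23,G1,9.5), (23,G2,9.5), (26,G3,11), (27,G2,12)
Step 2: Sum ranks within each group.
R_1 = 26 (n_1 = 4)
R_2 = 31 (n_2 = 4)
R_3 = 21 (n_3 = 4)
Step 3: H = 12/(N(N+1)) * sum(R_i^2/n_i) - 3(N+1)
     = 12/(12*13) * (26^2/4 + 31^2/4 + 21^2/4) - 3*13
     = 0.076923 * 519.5 - 39
     = 0.961538.
Step 4: Ties present; correction factor C = 1 - 12/(12^3 - 12) = 0.993007. Corrected H = 0.961538 / 0.993007 = 0.968310.
Step 5: Under H0, H ~ chi^2(2); p-value = 0.616218.
Step 6: alpha = 0.05. fail to reject H0.

H = 0.9683, df = 2, p = 0.616218, fail to reject H0.


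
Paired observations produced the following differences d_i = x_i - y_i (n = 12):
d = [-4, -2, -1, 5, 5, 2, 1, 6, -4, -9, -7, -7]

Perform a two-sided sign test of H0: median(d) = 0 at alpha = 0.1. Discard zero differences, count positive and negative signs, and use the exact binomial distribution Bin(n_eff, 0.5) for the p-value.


Step 1: Discard zero differences. Original n = 12; n_eff = number of nonzero differences = 12.
Nonzero differences (with sign): -4, -2, -1, +5, +5, +2, +1, +6, -4, -9, -7, -7
Step 2: Count signs: positive = 5, negative = 7.
Step 3: Under H0: P(positive) = 0.5, so the number of positives S ~ Bin(12, 0.5).
Step 4: Two-sided exact p-value = sum of Bin(12,0.5) probabilities at or below the observed probability = 0.774414.
Step 5: alpha = 0.1. fail to reject H0.

n_eff = 12, pos = 5, neg = 7, p = 0.774414, fail to reject H0.


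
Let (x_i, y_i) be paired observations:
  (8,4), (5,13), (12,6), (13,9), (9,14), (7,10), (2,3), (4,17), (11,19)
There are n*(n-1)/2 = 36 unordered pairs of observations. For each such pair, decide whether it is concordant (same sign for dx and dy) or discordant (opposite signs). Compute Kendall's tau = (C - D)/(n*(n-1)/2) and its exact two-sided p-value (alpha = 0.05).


Step 1: Enumerate the 36 unordered pairs (i,j) with i<j and classify each by sign(x_j-x_i) * sign(y_j-y_i).
  (1,2):dx=-3,dy=+9->D; (1,3):dx=+4,dy=+2->C; (1,4):dx=+5,dy=+5->C; (1,5):dx=+1,dy=+10->C
  (1,6):dx=-1,dy=+6->D; (1,7):dx=-6,dy=-1->C; (1,8):dx=-4,dy=+13->D; (1,9):dx=+3,dy=+15->C
  (2,3):dx=+7,dy=-7->D; (2,4):dx=+8,dy=-4->D; (2,5):dx=+4,dy=+1->C; (2,6):dx=+2,dy=-3->D
  (2,7):dx=-3,dy=-10->C; (2,8):dx=-1,dy=+4->D; (2,9):dx=+6,dy=+6->C; (3,4):dx=+1,dy=+3->C
  (3,5):dx=-3,dy=+8->D; (3,6):dx=-5,dy=+4->D; (3,7):dx=-10,dy=-3->C; (3,8):dx=-8,dy=+11->D
  (3,9):dx=-1,dy=+13->D; (4,5):dx=-4,dy=+5->D; (4,6):dx=-6,dy=+1->D; (4,7):dx=-11,dy=-6->C
  (4,8):dx=-9,dy=+8->D; (4,9):dx=-2,dy=+10->D; (5,6):dx=-2,dy=-4->C; (5,7):dx=-7,dy=-11->C
  (5,8):dx=-5,dy=+3->D; (5,9):dx=+2,dy=+5->C; (6,7):dx=-5,dy=-7->C; (6,8):dx=-3,dy=+7->D
  (6,9):dx=+4,dy=+9->C; (7,8):dx=+2,dy=+14->C; (7,9):dx=+9,dy=+16->C; (8,9):dx=+7,dy=+2->C
Step 2: C = 19, D = 17, total pairs = 36.
Step 3: tau = (C - D)/(n(n-1)/2) = (19 - 17)/36 = 0.055556.
Step 4: Exact two-sided p-value (enumerate n! = 362880 permutations of y under H0): p = 0.919455.
Step 5: alpha = 0.05. fail to reject H0.

tau_b = 0.0556 (C=19, D=17), p = 0.919455, fail to reject H0.


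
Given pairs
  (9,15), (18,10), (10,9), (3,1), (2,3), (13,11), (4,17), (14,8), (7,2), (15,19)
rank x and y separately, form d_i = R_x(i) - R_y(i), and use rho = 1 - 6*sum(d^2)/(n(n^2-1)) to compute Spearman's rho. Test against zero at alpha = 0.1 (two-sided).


Step 1: Rank x and y separately (midranks; no ties here).
rank(x): 9->5, 18->10, 10->6, 3->2, 2->1, 13->7, 4->3, 14->8, 7->4, 15->9
rank(y): 15->8, 10->6, 9->5, 1->1, 3->3, 11->7, 17->9, 8->4, 2->2, 19->10
Step 2: d_i = R_x(i) - R_y(i); compute d_i^2.
  (5-8)^2=9, (10-6)^2=16, (6-5)^2=1, (2-1)^2=1, (1-3)^2=4, (7-7)^2=0, (3-9)^2=36, (8-4)^2=16, (4-2)^2=4, (9-10)^2=1
sum(d^2) = 88.
Step 3: rho = 1 - 6*88 / (10*(10^2 - 1)) = 1 - 528/990 = 0.466667.
Step 4: Under H0, t = rho * sqrt((n-2)/(1-rho^2)) = 1.4924 ~ t(8).
Step 5: Two-sided p-value from the t-distribution with 8 df = 0.173939.
Step 6: alpha = 0.1. fail to reject H0.

rho = 0.4667, p = 0.173939, fail to reject H0 at alpha = 0.1.


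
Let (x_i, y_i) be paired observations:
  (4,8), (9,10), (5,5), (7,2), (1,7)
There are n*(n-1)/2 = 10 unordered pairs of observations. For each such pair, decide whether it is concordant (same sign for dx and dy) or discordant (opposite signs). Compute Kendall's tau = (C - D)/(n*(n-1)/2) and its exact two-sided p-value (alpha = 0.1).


Step 1: Enumerate the 10 unordered pairs (i,j) with i<j and classify each by sign(x_j-x_i) * sign(y_j-y_i).
  (1,2):dx=+5,dy=+2->C; (1,3):dx=+1,dy=-3->D; (1,4):dx=+3,dy=-6->D; (1,5):dx=-3,dy=-1->C
  (2,3):dx=-4,dy=-5->C; (2,4):dx=-2,dy=-8->C; (2,5):dx=-8,dy=-3->C; (3,4):dx=+2,dy=-3->D
  (3,5):dx=-4,dy=+2->D; (4,5):dx=-6,dy=+5->D
Step 2: C = 5, D = 5, total pairs = 10.
Step 3: tau = (C - D)/(n(n-1)/2) = (5 - 5)/10 = 0.000000.
Step 4: Exact two-sided p-value (enumerate n! = 120 permutations of y under H0): p = 1.000000.
Step 5: alpha = 0.1. fail to reject H0.

tau_b = 0.0000 (C=5, D=5), p = 1.000000, fail to reject H0.


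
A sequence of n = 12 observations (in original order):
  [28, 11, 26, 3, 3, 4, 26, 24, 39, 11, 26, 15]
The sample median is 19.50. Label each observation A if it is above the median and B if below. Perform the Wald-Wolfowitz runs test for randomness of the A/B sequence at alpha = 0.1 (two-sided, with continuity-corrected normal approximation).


Step 1: Compute median = 19.50; label A = above, B = below.
Labels in order: ABABBBAAABAB  (n_A = 6, n_B = 6)
Step 2: Count runs R = 8.
Step 3: Under H0 (random ordering), E[R] = 2*n_A*n_B/(n_A+n_B) + 1 = 2*6*6/12 + 1 = 7.0000.
        Var[R] = 2*n_A*n_B*(2*n_A*n_B - n_A - n_B) / ((n_A+n_B)^2 * (n_A+n_B-1)) = 4320/1584 = 2.7273.
        SD[R] = 1.6514.
Step 4: Continuity-corrected z = (R - 0.5 - E[R]) / SD[R] = (8 - 0.5 - 7.0000) / 1.6514 = 0.3028.
Step 5: Two-sided p-value via normal approximation = 2*(1 - Phi(|z|)) = 0.762069.
Step 6: alpha = 0.1. fail to reject H0.

R = 8, z = 0.3028, p = 0.762069, fail to reject H0.


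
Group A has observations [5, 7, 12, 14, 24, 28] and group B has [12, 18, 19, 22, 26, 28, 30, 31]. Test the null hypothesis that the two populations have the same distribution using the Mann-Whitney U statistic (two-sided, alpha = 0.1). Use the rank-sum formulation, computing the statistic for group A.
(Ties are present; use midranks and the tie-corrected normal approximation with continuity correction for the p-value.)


Step 1: Combine and sort all 14 observations; assign midranks.
sorted (value, group): (5,X), (7,X), (12,X), (12,Y), (14,X), (18,Y), (19,Y), (22,Y), (24,X), (26,Y), (28,X), (28,Y), (30,Y), (31,Y)
ranks: 5->1, 7->2, 12->3.5, 12->3.5, 14->5, 18->6, 19->7, 22->8, 24->9, 26->10, 28->11.5, 28->11.5, 30->13, 31->14
Step 2: Rank sum for X: R1 = 1 + 2 + 3.5 + 5 + 9 + 11.5 = 32.
Step 3: U_X = R1 - n1(n1+1)/2 = 32 - 6*7/2 = 32 - 21 = 11.
       U_Y = n1*n2 - U_X = 48 - 11 = 37.
Step 4: Ties are present, so use the tie-corrected normal approximation (with continuity correction) for the p-value.
Step 5: p-value = 0.105813; compare to alpha = 0.1. fail to reject H0.

U_X = 11, p = 0.105813, fail to reject H0 at alpha = 0.1.


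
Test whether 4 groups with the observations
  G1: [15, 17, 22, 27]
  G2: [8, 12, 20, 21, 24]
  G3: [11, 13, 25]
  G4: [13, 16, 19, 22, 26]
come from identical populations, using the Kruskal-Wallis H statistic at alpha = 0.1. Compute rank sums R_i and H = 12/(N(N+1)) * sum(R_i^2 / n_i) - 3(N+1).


Step 1: Combine all N = 17 observations and assign midranks.
sorted (value, group, rank): (8,G2,1), (11,G3,2), (12,G2,3), (13,G3,4.5), (13,G4,4.5), (15,G1,6), (16,G4,7), (17,G1,8), (19,G4,9), (20,G2,10), (21,G2,11), (22,G1,12.5), (22,G4,12.5), (24,G2,14), (25,G3,15), (26,G4,16), (27,G1,17)
Step 2: Sum ranks within each group.
R_1 = 43.5 (n_1 = 4)
R_2 = 39 (n_2 = 5)
R_3 = 21.5 (n_3 = 3)
R_4 = 49 (n_4 = 5)
Step 3: H = 12/(N(N+1)) * sum(R_i^2/n_i) - 3(N+1)
     = 12/(17*18) * (43.5^2/4 + 39^2/5 + 21.5^2/3 + 49^2/5) - 3*18
     = 0.039216 * 1411.55 - 54
     = 1.354739.
Step 4: Ties present; correction factor C = 1 - 12/(17^3 - 17) = 0.997549. Corrected H = 1.354739 / 0.997549 = 1.358067.
Step 5: Under H0, H ~ chi^2(3); p-value = 0.715393.
Step 6: alpha = 0.1. fail to reject H0.

H = 1.3581, df = 3, p = 0.715393, fail to reject H0.


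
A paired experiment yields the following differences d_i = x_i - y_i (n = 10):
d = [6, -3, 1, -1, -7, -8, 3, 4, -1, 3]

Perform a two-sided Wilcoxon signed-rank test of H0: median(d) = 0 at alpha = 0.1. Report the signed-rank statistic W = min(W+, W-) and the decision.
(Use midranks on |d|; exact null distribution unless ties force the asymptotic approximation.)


Step 1: Drop any zero differences (none here) and take |d_i|.
|d| = [6, 3, 1, 1, 7, 8, 3, 4, 1, 3]
Step 2: Midrank |d_i| (ties get averaged ranks).
ranks: |6|->8, |3|->5, |1|->2, |1|->2, |7|->9, |8|->10, |3|->5, |4|->7, |1|->2, |3|->5
Step 3: Attach original signs; sum ranks with positive sign and with negative sign.
W+ = 8 + 2 + 5 + 7 + 5 = 27
W- = 5 + 2 + 9 + 10 + 2 = 28
(Check: W+ + W- = 55 should equal n(n+1)/2 = 55.)
Step 4: Test statistic W = min(W+, W-) = 27.
Step 5: Ties in |d|, so use the tie-corrected normal approximation.
        E[W] = n(n+1)/4 = 10*11/4 = 27.5.
        Tie groups: |d|=1 (t=3), |d|=3 (t=3); sum(t^3 - t) = 48.
        Var[W] = n(n+1)(2n+1)/24 - sum(t^3-t)/48 = 2310/24 - 48/48 = 95.25.
        z = (W - E[W]) / sqrt(Var[W]) = (27 - 27.5) / 9.7596 = -0.0512.
        Two-sided p = 2*Phi(z) = 0.959141.
Step 6: alpha = 0.1. fail to reject H0.

W+ = 27, W- = 28, W = min = 27, p = 0.959141, fail to reject H0.


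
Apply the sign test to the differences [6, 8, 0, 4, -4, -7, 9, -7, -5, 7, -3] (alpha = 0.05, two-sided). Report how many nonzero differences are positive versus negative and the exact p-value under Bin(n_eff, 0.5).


Step 1: Discard zero differences. Original n = 11; n_eff = number of nonzero differences = 10.
Nonzero differences (with sign): +6, +8, +4, -4, -7, +9, -7, -5, +7, -3
Step 2: Count signs: positive = 5, negative = 5.
Step 3: Under H0: P(positive) = 0.5, so the number of positives S ~ Bin(10, 0.5).
Step 4: Two-sided exact p-value = sum of Bin(10,0.5) probabilities at or below the observed probability = 1.000000.
Step 5: alpha = 0.05. fail to reject H0.

n_eff = 10, pos = 5, neg = 5, p = 1.000000, fail to reject H0.


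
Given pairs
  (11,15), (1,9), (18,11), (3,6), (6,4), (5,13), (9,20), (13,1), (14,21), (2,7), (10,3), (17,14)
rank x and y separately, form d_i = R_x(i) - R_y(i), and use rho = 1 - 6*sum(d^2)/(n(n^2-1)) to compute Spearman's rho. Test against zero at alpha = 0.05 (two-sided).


Step 1: Rank x and y separately (midranks; no ties here).
rank(x): 11->8, 1->1, 18->12, 3->3, 6->5, 5->4, 9->6, 13->9, 14->10, 2->2, 10->7, 17->11
rank(y): 15->10, 9->6, 11->7, 6->4, 4->3, 13->8, 20->11, 1->1, 21->12, 7->5, 3->2, 14->9
Step 2: d_i = R_x(i) - R_y(i); compute d_i^2.
  (8-10)^2=4, (1-6)^2=25, (12-7)^2=25, (3-4)^2=1, (5-3)^2=4, (4-8)^2=16, (6-11)^2=25, (9-1)^2=64, (10-12)^2=4, (2-5)^2=9, (7-2)^2=25, (11-9)^2=4
sum(d^2) = 206.
Step 3: rho = 1 - 6*206 / (12*(12^2 - 1)) = 1 - 1236/1716 = 0.279720.
Step 4: Under H0, t = rho * sqrt((n-2)/(1-rho^2)) = 0.9213 ~ t(10).
Step 5: Two-sided p-value from the t-distribution with 10 df = 0.378569.
Step 6: alpha = 0.05. fail to reject H0.

rho = 0.2797, p = 0.378569, fail to reject H0 at alpha = 0.05.


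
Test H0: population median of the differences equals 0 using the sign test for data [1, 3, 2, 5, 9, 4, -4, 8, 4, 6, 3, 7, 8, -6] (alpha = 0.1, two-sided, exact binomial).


Step 1: Discard zero differences. Original n = 14; n_eff = number of nonzero differences = 14.
Nonzero differences (with sign): +1, +3, +2, +5, +9, +4, -4, +8, +4, +6, +3, +7, +8, -6
Step 2: Count signs: positive = 12, negative = 2.
Step 3: Under H0: P(positive) = 0.5, so the number of positives S ~ Bin(14, 0.5).
Step 4: Two-sided exact p-value = sum of Bin(14,0.5) probabilities at or below the observed probability = 0.012939.
Step 5: alpha = 0.1. reject H0.

n_eff = 14, pos = 12, neg = 2, p = 0.012939, reject H0.


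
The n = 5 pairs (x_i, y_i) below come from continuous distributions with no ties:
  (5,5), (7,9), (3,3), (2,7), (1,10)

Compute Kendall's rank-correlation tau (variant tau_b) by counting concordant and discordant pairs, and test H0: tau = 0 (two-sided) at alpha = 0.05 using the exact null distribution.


Step 1: Enumerate the 10 unordered pairs (i,j) with i<j and classify each by sign(x_j-x_i) * sign(y_j-y_i).
  (1,2):dx=+2,dy=+4->C; (1,3):dx=-2,dy=-2->C; (1,4):dx=-3,dy=+2->D; (1,5):dx=-4,dy=+5->D
  (2,3):dx=-4,dy=-6->C; (2,4):dx=-5,dy=-2->C; (2,5):dx=-6,dy=+1->D; (3,4):dx=-1,dy=+4->D
  (3,5):dx=-2,dy=+7->D; (4,5):dx=-1,dy=+3->D
Step 2: C = 4, D = 6, total pairs = 10.
Step 3: tau = (C - D)/(n(n-1)/2) = (4 - 6)/10 = -0.200000.
Step 4: Exact two-sided p-value (enumerate n! = 120 permutations of y under H0): p = 0.816667.
Step 5: alpha = 0.05. fail to reject H0.

tau_b = -0.2000 (C=4, D=6), p = 0.816667, fail to reject H0.


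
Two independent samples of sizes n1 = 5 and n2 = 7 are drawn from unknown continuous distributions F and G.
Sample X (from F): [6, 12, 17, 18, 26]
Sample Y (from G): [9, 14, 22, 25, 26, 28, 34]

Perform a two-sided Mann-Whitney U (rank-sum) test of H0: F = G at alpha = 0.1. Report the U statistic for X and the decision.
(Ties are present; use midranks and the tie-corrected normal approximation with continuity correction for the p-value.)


Step 1: Combine and sort all 12 observations; assign midranks.
sorted (value, group): (6,X), (9,Y), (12,X), (14,Y), (17,X), (18,X), (22,Y), (25,Y), (26,X), (26,Y), (28,Y), (34,Y)
ranks: 6->1, 9->2, 12->3, 14->4, 17->5, 18->6, 22->7, 25->8, 26->9.5, 26->9.5, 28->11, 34->12
Step 2: Rank sum for X: R1 = 1 + 3 + 5 + 6 + 9.5 = 24.5.
Step 3: U_X = R1 - n1(n1+1)/2 = 24.5 - 5*6/2 = 24.5 - 15 = 9.5.
       U_Y = n1*n2 - U_X = 35 - 9.5 = 25.5.
Step 4: Ties are present, so use the tie-corrected normal approximation (with continuity correction) for the p-value.
Step 5: p-value = 0.222415; compare to alpha = 0.1. fail to reject H0.

U_X = 9.5, p = 0.222415, fail to reject H0 at alpha = 0.1.
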